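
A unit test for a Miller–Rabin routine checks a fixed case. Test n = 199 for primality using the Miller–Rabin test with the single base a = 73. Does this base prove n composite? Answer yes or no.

n − 1 = 198 = 2^1 · 99, so s = 1 and d = 99.
Repeated squaring mod 199: 73^1 ≡ 73, 73^2 ≡ 155, 73^4 ≡ 145, 73^8 ≡ 130, 73^16 ≡ 184, 73^32 ≡ 26, 73^64 ≡ 79.
99 = 64 + 32 + 2 + 1, so 73^99 ≡ 79·26·155·73 ≡ 198 (mod 199).
x_0 = 73^99 mod 199 = 198.
x_0 = 198 ≡ −1, so 73 is not a witness.

no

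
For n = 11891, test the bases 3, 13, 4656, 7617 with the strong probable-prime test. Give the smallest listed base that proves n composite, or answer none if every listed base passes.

3

n − 1 = 11890 = 2^1 · 5945, so s = 1 and d = 5945.
Base 3: x_0 = 3^5945 mod 11891 = 1508. x_0 ∉ {1, 11890} and s = 1, so 3 is a Miller–Rabin witness and 11891 is composite.
Base 13: x_0 = 13^5945 mod 11891 = 1154. x_0 ∉ {1, 11890} and s = 1, so 13 is a Miller–Rabin witness and 11891 is composite.
Base 4656: x_0 = 4656^5945 mod 11891 = 7195. x_0 ∉ {1, 11890} and s = 1, so 4656 is a Miller–Rabin witness and 11891 is composite.
Base 7617: x_0 = 7617^5945 mod 11891 = 2542. x_0 ∉ {1, 11890} and s = 1, so 7617 is a Miller–Rabin witness and 11891 is composite.
The smallest witness among the given bases is 3.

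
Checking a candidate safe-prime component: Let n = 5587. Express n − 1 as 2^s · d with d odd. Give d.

2793

Halving: 5586 → 2793; 2793 is odd.
So 5586 = 2^1 · 2793.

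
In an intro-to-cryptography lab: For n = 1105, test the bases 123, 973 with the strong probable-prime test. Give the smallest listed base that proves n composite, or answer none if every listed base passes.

none

n − 1 = 1104 = 2^4 · 69, so s = 4 and d = 69.
Base 123: x_0 = 123^69 mod 1105 = 1058. x_0 is neither 1 nor 1104, so continue squaring. x_1 = 1058^2 mod 1105 = 1104. x_1 ≡ −1, so 123 is not a witness.
Base 973: x_0 = 973^69 mod 1105 = 463. x_0 is neither 1 nor 1104, so continue squaring. x_1 = 463^2 mod 1105 = 1104. x_1 ≡ −1, so 973 is not a witness.
No listed base is a witness for 1105.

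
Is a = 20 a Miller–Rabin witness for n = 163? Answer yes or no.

n − 1 = 162 = 2^1 · 81, so s = 1 and d = 81.
x_0 = 20^81 mod 163 = 162.
x_0 = 162 ≡ −1, so 20 is not a witness.

no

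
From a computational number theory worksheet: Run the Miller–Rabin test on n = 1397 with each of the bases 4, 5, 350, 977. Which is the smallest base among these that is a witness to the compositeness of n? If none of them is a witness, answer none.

n − 1 = 1396 = 2^2 · 349, so s = 2 and d = 349.
Base 4: x_0 = 4^349 mod 1397 = 1048. x_0 is neither 1 nor 1396, so continue squaring. x_1 = 1048^2 mod 1397 = 262. Reached i = s−1 = 1 without hitting −1: 4 is a Miller–Rabin witness and 1397 is composite.
Base 5: x_0 = 5^349 mod 1397 = 207. x_0 is neither 1 nor 1396, so continue squaring. x_1 = 207^2 mod 1397 = 939. Reached i = s−1 = 1 without hitting −1: 5 is a Miller–Rabin witness and 1397 is composite.
Base 350: x_0 = 350^349 mod 1397 = 896. x_0 is neither 1 nor 1396, so continue squaring. x_1 = 896^2 mod 1397 = 938. Reached i = s−1 = 1 without hitting −1: 350 is a Miller–Rabin witness and 1397 is composite.
Base 977: x_0 = 977^349 mod 1397 = 676. x_0 is neither 1 nor 1396, so continue squaring. x_1 = 676^2 mod 1397 = 157. Reached i = s−1 = 1 without hitting −1: 977 is a Miller–Rabin witness and 1397 is composite.
The smallest witness among the given bases is 4.

4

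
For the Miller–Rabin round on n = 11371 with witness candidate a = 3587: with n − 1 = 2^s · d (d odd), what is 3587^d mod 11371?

n − 1 = 11370 = 2^1 · 5685, so s = 1 and d = 5685.
By repeated squaring, 3587^5685 ≡ 1789 (mod 11371).

1789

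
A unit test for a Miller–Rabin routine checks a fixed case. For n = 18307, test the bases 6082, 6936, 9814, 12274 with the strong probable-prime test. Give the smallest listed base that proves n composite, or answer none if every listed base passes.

n − 1 = 18306 = 2^1 · 9153, so s = 1 and d = 9153.
Base 6082: x_0 = 6082^9153 mod 18307 = 18306. x_0 = 18306 ≡ −1, so 6082 is not a witness.
Base 6936: x_0 = 6936^9153 mod 18307 = 1. x_0 = 1, so 6936 is not a witness.
Base 9814: x_0 = 9814^9153 mod 18307 = 1. x_0 = 1, so 9814 is not a witness.
Base 12274: x_0 = 12274^9153 mod 18307 = 18306. x_0 = 18306 ≡ −1, so 12274 is not a witness.
No listed base is a witness for 18307.

none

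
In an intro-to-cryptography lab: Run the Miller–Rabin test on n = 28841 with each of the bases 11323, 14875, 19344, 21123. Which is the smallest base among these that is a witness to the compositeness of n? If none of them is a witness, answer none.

11323

n − 1 = 28840 = 2^3 · 3605, so s = 3 and d = 3605.
Base 11323: x_0 = 11323^3605 mod 28841 = 19900. x_0 is neither 1 nor 28840, so continue squaring. x_1 = 19900^2 mod 28841 = 23070. x_2 = 23070^2 mod 28841 = 21927. Reached i = s−1 = 2 without hitting −1: 11323 is a Miller–Rabin witness and 28841 is composite.
Base 14875: x_0 = 14875^3605 mod 28841 = 14027. x_0 is neither 1 nor 28840, so continue squaring. x_1 = 14027^2 mod 28841 = 3427. x_2 = 3427^2 mod 28841 = 6042. Reached i = s−1 = 2 without hitting −1: 14875 is a Miller–Rabin witness and 28841 is composite.
Base 19344: x_0 = 19344^3605 mod 28841 = 9545. x_0 is neither 1 nor 28840, so continue squaring. x_1 = 9545^2 mod 28841 = 27147. x_2 = 27147^2 mod 28841 = 14377. Reached i = s−1 = 2 without hitting −1: 19344 is a Miller–Rabin witness and 28841 is composite.
Base 21123: x_0 = 21123^3605 mod 28841 = 12982. x_0 is neither 1 nor 28840, so continue squaring. x_1 = 12982^2 mod 28841 = 14361. x_2 = 14361^2 mod 28841 = 25171. Reached i = s−1 = 2 without hitting −1: 21123 is a Miller–Rabin witness and 28841 is composite.
The smallest witness among the given bases is 11323.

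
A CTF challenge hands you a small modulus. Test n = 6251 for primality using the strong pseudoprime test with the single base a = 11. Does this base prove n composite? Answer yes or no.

n − 1 = 6250 = 2^1 · 3125, so s = 1 and d = 3125.
x_0 = 11^3125 mod 6251 = 4111.
x_0 ∉ {1, 6250} and s = 1, so 11 is a Miller–Rabin witness and 6251 is composite.

yes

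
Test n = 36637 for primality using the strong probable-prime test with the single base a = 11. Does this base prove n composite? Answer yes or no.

no

n − 1 = 36636 = 2^2 · 9159, so s = 2 and d = 9159.
Repeated squaring mod 36637: 11^1 ≡ 11, 11^2 ≡ 121, 11^4 ≡ 14641, 11^8 ≡ 32431, 11^16 ≡ 31402, 11^32 ≡ 749, 11^64 ≡ 11446, 11^128 ≡ 33641, 11^256 ≡ 36588, 11^512 ≡ 2401, 11^1024 ≡ 12792, 11^2048 ≡ 14422, 11^4096 ≡ 5835, 11^8192 ≡ 11452.
9159 = 8192 + 512 + 256 + 128 + 64 + 4 + 2 + 1, so 11^9159 ≡ 11452·2401·36588·33641·11446·14641·121·11 ≡ 36209 (mod 36637).
x_0 = 11^9159 mod 36637 = 36209.
x_0 is neither 1 nor 36636, so continue squaring.
x_1 = 36209^2 mod 36637 = 36636.
x_1 ≡ −1, so 11 is not a witness.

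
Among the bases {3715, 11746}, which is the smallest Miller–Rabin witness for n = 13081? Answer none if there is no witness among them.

n − 1 = 13080 = 2^3 · 1635, so s = 3 and d = 1635.
Base 3715: x_0 = 3715^1635 mod 13081 = 9716. x_0 is neither 1 nor 13080, so continue squaring. x_1 = 9716^2 mod 13081 = 8160. x_2 = 8160^2 mod 13081 = 3310. Reached i = s−1 = 2 without hitting −1: 3715 is a Miller–Rabin witness and 13081 is composite.
Base 11746: x_0 = 11746^1635 mod 13081 = 11806. x_0 is neither 1 nor 13080, so continue squaring. x_1 = 11806^2 mod 13081 = 3581. x_2 = 3581^2 mod 13081 = 4181. Reached i = s−1 = 2 without hitting −1: 11746 is a Miller–Rabin witness and 13081 is composite.
The smallest witness among the given bases is 3715.

3715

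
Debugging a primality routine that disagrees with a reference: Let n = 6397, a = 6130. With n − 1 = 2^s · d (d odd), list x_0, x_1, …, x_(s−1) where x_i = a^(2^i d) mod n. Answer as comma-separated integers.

n − 1 = 6396 = 2^2 · 1599, so s = 2 and d = 1599.
x_0 = 6130^1599 mod 6397 = 6396.
x_1 = 6396^2 mod 6397 = 1.

6396, 1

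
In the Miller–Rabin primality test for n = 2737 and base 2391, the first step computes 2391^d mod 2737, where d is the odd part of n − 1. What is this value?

505

n − 1 = 2736 = 2^4 · 171, so s = 4 and d = 171.
2391^171 mod 2737 = 505.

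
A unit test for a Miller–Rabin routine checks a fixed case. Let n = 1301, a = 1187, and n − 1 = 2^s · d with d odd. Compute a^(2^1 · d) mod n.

n − 1 = 1300 = 2^2 · 325, so s = 2 and d = 325.
Repeated squaring mod 1301: 1187^1 ≡ 1187, 1187^2 ≡ 1287, 1187^4 ≡ 196, 1187^8 ≡ 687, 1187^16 ≡ 1007, 1187^32 ≡ 570, 1187^64 ≡ 951, 1187^128 ≡ 206, 1187^256 ≡ 804.
325 = 256 + 64 + 4 + 1, so 1187^325 ≡ 804·951·196·1187 ≡ 1 (mod 1301).
x_0 = 1.
x_1 = 1^2 mod 1301 = 1.

1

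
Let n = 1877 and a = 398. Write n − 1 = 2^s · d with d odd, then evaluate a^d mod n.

137

n − 1 = 1876 = 2^2 · 469, so s = 2 and d = 469.
398^469 mod 1877 = 137.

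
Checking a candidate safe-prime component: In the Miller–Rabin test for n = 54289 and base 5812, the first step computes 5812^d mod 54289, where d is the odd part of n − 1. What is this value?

n − 1 = 54288 = 2^4 · 3393, so s = 4 and d = 3393.
5812^3393 mod 54289 = 23910.

23910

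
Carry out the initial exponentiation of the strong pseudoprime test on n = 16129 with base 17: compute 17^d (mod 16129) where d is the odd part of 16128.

n − 1 = 16128 = 2^8 · 63, so s = 8 and d = 63.
17^63 mod 16129 = 5081.

5081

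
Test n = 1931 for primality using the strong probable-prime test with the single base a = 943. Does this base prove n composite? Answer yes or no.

no

n − 1 = 1930 = 2^1 · 965, so s = 1 and d = 965.
x_0 = 943^965 mod 1931 = 1.
x_0 = 1, so 943 is not a witness.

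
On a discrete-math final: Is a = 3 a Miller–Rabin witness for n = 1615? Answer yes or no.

yes

n − 1 = 1614 = 2^1 · 807, so s = 1 and d = 807.
x_0 = 3^807 mod 1615 = 487.
x_0 ∉ {1, 1614} and s = 1, so 3 is a Miller–Rabin witness and 1615 is composite.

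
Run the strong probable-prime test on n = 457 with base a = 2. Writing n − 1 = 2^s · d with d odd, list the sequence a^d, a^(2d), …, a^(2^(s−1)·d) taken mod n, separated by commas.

n − 1 = 456 = 2^3 · 57, so s = 3 and d = 57.
x_0 = 2^57 mod 457 = 348.
x_1 = 348^2 mod 457 = 456.
x_2 = 456^2 mod 457 = 1.

348, 456, 1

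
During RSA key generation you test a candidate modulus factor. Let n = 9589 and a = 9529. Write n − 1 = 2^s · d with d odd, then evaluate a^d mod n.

4289

n − 1 = 9588 = 2^2 · 2397, so s = 2 and d = 2397.
9529^2397 mod 9589 = 4289.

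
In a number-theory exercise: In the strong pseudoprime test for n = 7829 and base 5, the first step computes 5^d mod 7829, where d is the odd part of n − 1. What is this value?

n − 1 = 7828 = 2^2 · 1957, so s = 2 and d = 1957.
5^1957 mod 7829 = 1.

1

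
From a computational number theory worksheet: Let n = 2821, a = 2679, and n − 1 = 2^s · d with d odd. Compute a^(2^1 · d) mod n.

1

n − 1 = 2820 = 2^2 · 705, so s = 2 and d = 705.
Repeated squaring mod 2821: 2679^1 ≡ 2679, 2679^2 ≡ 417, 2679^4 ≡ 1808, 2679^8 ≡ 2146, 2679^16 ≡ 1444, 2679^32 ≡ 417, 2679^64 ≡ 1808, 2679^128 ≡ 2146, 2679^256 ≡ 1444, 2679^512 ≡ 417.
705 = 512 + 128 + 64 + 1, so 2679^705 ≡ 417·2146·1808·2679 ≡ 1301 (mod 2821).
x_0 = 1301.
x_1 = 1301^2 mod 2821 = 1.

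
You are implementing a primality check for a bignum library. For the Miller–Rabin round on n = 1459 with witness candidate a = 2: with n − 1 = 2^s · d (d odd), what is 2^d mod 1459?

1458

n − 1 = 1458 = 2^1 · 729, so s = 1 and d = 729.
2^729 mod 1459 = 1458.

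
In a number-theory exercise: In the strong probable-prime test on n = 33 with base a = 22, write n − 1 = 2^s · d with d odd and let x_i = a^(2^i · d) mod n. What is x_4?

22

n − 1 = 32 = 2^5 · 1, so s = 5 and d = 1.
x_0 = 22^1 mod 33 = 22.
x_1 = 22^2 mod 33 = 22.
x_2 = 22^2 mod 33 = 22.
x_3 = 22^2 mod 33 = 22.
x_4 = 22^2 mod 33 = 22.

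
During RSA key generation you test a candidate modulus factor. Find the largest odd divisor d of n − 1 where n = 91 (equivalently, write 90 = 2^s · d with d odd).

45

Halving: 90 → 45; 45 is odd.
So 90 = 2^1 · 45.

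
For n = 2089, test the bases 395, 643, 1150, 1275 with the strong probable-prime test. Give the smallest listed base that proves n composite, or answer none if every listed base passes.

n − 1 = 2088 = 2^3 · 261, so s = 3 and d = 261.
Base 395: x_0 = 395^261 mod 2089 = 84. x_0 is neither 1 nor 2088, so continue squaring. x_1 = 84^2 mod 2089 = 789. x_2 = 789^2 mod 2089 = 2088. x_2 ≡ −1, so 395 is not a witness.
Base 643: x_0 = 643^261 mod 2089 = 1. x_0 = 1, so 643 is not a witness.
Base 1150: x_0 = 1150^261 mod 2089 = 572. x_0 is neither 1 nor 2088, so continue squaring. x_1 = 572^2 mod 2089 = 1300. x_2 = 1300^2 mod 2089 = 2088. x_2 ≡ −1, so 1150 is not a witness.
Base 1275: x_0 = 1275^261 mod 2089 = 1. x_0 = 1, so 1275 is not a witness.
No listed base is a witness for 2089.

none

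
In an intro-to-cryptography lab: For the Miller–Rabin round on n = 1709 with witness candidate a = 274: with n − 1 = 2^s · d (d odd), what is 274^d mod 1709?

n − 1 = 1708 = 2^2 · 427, so s = 2 and d = 427.
274^427 mod 1709 = 390.

390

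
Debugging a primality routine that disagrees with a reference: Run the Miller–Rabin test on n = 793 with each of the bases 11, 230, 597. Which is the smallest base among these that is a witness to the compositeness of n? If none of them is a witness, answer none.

n − 1 = 792 = 2^3 · 99, so s = 3 and d = 99.
Base 11: x_0 = 11^99 mod 793 = 538. x_0 is neither 1 nor 792, so continue squaring. x_1 = 538^2 mod 793 = 792. x_1 ≡ −1, so 11 is not a witness.
Base 230: x_0 = 230^99 mod 793 = 1. x_0 = 1, so 230 is not a witness.
Base 597: x_0 = 597^99 mod 793 = 792. x_0 = 792 ≡ −1, so 597 is not a witness.
No listed base is a witness for 793.

none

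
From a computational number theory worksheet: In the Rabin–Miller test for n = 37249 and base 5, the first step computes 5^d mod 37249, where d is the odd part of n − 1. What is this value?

n − 1 = 37248 = 2^7 · 291, so s = 7 and d = 291.
5^291 mod 37249 = 9139.

9139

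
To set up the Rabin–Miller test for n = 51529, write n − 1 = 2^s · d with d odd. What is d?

Halving: 51528 → 25764 → 12882 → 6441; 6441 is odd.
So 51528 = 2^3 · 6441.

6441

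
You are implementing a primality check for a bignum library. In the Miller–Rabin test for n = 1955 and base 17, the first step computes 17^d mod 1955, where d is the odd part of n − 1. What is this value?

n − 1 = 1954 = 2^1 · 977, so s = 1 and d = 977.
Repeated squaring mod 1955: 17^1 ≡ 17, 17^2 ≡ 289, 17^4 ≡ 1411, 17^8 ≡ 731, 17^16 ≡ 646, 17^32 ≡ 901, 17^64 ≡ 476, 17^128 ≡ 1751, 17^256 ≡ 561, 17^512 ≡ 1921.
977 = 512 + 256 + 128 + 64 + 16 + 1, so 17^977 ≡ 1921·561·1751·476·646·17 ≡ 697 (mod 1955).

697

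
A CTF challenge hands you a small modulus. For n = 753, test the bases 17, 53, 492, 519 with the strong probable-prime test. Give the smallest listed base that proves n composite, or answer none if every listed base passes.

17

n − 1 = 752 = 2^4 · 47, so s = 4 and d = 47.
Base 17: x_0 = 17^47 mod 753 = 449. x_0 is neither 1 nor 752, so continue squaring. x_1 = 449^2 mod 753 = 550. x_2 = 550^2 mod 753 = 547. x_3 = 547^2 mod 753 = 268. Reached i = s−1 = 3 without hitting −1: 17 is a Miller–Rabin witness and 753 is composite.
Base 53: x_0 = 53^47 mod 753 = 557. x_0 is neither 1 nor 752, so continue squaring. x_1 = 557^2 mod 753 = 13. x_2 = 13^2 mod 753 = 169. x_3 = 169^2 mod 753 = 700. Reached i = s−1 = 3 without hitting −1: 53 is a Miller–Rabin witness and 753 is composite.
Base 492: x_0 = 492^47 mod 753 = 63. x_0 is neither 1 nor 752, so continue squaring. x_1 = 63^2 mod 753 = 204. x_2 = 204^2 mod 753 = 201. x_3 = 201^2 mod 753 = 492. Reached i = s−1 = 3 without hitting −1: 492 is a Miller–Rabin witness and 753 is composite.
Base 519: x_0 = 519^47 mod 753 = 198. x_0 is neither 1 nor 752, so continue squaring. x_1 = 198^2 mod 753 = 48. x_2 = 48^2 mod 753 = 45. x_3 = 45^2 mod 753 = 519. Reached i = s−1 = 3 without hitting −1: 519 is a Miller–Rabin witness and 753 is composite.
The smallest witness among the given bases is 17.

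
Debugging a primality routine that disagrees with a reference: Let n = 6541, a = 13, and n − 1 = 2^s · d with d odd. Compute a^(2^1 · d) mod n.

n − 1 = 6540 = 2^2 · 1635, so s = 2 and d = 1635.
By repeated squaring, 13^1635 ≡ 1859 (mod 6541).
x_0 = 1859.
x_1 = 1859^2 mod 6541 = 2233.

2233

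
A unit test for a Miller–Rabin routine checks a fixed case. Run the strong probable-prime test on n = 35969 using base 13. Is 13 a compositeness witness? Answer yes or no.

n − 1 = 35968 = 2^7 · 281, so s = 7 and d = 281.
Repeated squaring mod 35969: 13^1 ≡ 13, 13^2 ≡ 169, 13^4 ≡ 28561, 13^8 ≡ 25739, 13^16 ≡ 19079, 13^32 ≡ 1961, 13^64 ≡ 32807, 13^128 ≡ 34831, 13^256 ≡ 160.
281 = 256 + 16 + 8 + 1, so 13^281 ≡ 160·19079·25739·13 ≡ 35289 (mod 35969).
x_0 = 13^281 mod 35969 = 35289.
x_0 is neither 1 nor 35968, so continue squaring.
x_1 = 35289^2 mod 35969 = 30772.
x_2 = 30772^2 mod 35969 = 32059.
x_3 = 32059^2 mod 35969 = 1275.
x_4 = 1275^2 mod 35969 = 7020.
x_5 = 7020^2 mod 35969 = 2870.
x_6 = 2870^2 mod 35969 = 35968.
x_6 ≡ −1, so 13 is not a witness.

no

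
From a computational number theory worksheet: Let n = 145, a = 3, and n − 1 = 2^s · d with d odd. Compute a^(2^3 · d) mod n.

n − 1 = 144 = 2^4 · 9, so s = 4 and d = 9.
Repeated squaring mod 145: 3^1 ≡ 3, 3^2 ≡ 9, 3^4 ≡ 81, 3^8 ≡ 36.
9 = 8 + 1, so 3^9 ≡ 36·3 ≡ 108 (mod 145).
x_0 = 108.
x_1 = 108^2 mod 145 = 64.
x_2 = 64^2 mod 145 = 36.
x_3 = 36^2 mod 145 = 136.

136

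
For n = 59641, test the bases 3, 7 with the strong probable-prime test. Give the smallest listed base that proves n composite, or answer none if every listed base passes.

3

n − 1 = 59640 = 2^3 · 7455, so s = 3 and d = 7455.
Base 3: x_0 = 3^7455 mod 59641 = 23606. x_0 is neither 1 nor 59640, so continue squaring. x_1 = 23606^2 mod 59641 = 17373. x_2 = 17373^2 mod 59641 = 37669. Reached i = s−1 = 2 without hitting −1: 3 is a Miller–Rabin witness and 59641 is composite.
Base 7: x_0 = 7^7455 mod 59641 = 19951. x_0 is neither 1 nor 59640, so continue squaring. x_1 = 19951^2 mod 59641 = 58008. x_2 = 58008^2 mod 59641 = 42485. Reached i = s−1 = 2 without hitting −1: 7 is a Miller–Rabin witness and 59641 is composite.
The smallest witness among the given bases is 3.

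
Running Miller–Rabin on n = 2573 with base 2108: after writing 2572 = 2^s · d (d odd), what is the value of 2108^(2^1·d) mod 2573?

217

n − 1 = 2572 = 2^2 · 643, so s = 2 and d = 643.
x_0 = 2108^643 mod 2573 = 1364.
x_1 = 1364^2 mod 2573 = 217.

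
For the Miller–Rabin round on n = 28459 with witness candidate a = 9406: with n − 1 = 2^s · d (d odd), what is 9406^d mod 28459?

n − 1 = 28458 = 2^1 · 14229, so s = 1 and d = 14229.
Repeated squaring mod 28459: 9406^1 ≡ 9406, 9406^2 ≡ 22264, 9406^4 ≡ 15293, 9406^8 ≡ 28246, 9406^16 ≡ 16910, 9406^32 ≡ 20527, 9406^64 ≡ 22234, 9406^128 ≡ 17926, 9406^256 ≡ 10907, 9406^512 ≡ 4029, 9406^1024 ≡ 11211, 9406^2048 ≡ 11577, 9406^4096 ≡ 13498, 9406^8192 ≡ 1486.
14229 = 8192 + 4096 + 1024 + 512 + 256 + 128 + 16 + 4 + 1, so 9406^14229 ≡ 1486·13498·11211·4029·10907·17926·16910·15293·9406 ≡ 10181 (mod 28459).

10181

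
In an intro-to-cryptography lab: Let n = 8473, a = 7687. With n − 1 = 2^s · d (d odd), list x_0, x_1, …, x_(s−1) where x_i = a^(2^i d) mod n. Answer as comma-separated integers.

2580, 5095, 6226

n − 1 = 8472 = 2^3 · 1059, so s = 3 and d = 1059.
x_0 = 7687^1059 mod 8473 = 2580.
x_1 = 2580^2 mod 8473 = 5095.
x_2 = 5095^2 mod 8473 = 6226.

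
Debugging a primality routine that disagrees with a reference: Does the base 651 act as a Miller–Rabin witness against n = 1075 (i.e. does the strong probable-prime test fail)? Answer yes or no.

n − 1 = 1074 = 2^1 · 537, so s = 1 and d = 537.
x_0 = 651^537 mod 1075 = 1.
x_0 = 1, so 651 is not a witness.

no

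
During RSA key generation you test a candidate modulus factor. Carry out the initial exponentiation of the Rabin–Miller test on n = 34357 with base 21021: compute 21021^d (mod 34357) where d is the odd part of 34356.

n − 1 = 34356 = 2^2 · 8589, so s = 2 and d = 8589.
21021^8589 mod 34357 = 17586.

17586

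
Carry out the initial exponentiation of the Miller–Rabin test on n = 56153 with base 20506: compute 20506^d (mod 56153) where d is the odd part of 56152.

n − 1 = 56152 = 2^3 · 7019, so s = 3 and d = 7019.
20506^7019 mod 56153 = 55456.

55456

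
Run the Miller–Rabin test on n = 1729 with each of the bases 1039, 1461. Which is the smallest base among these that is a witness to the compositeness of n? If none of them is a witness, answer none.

n − 1 = 1728 = 2^6 · 27, so s = 6 and d = 27.
Base 1039: x_0 = 1039^27 mod 1729 = 1728. x_0 = 1728 ≡ −1, so 1039 is not a witness.
Base 1461: x_0 = 1461^27 mod 1729 = 1217. x_0 is neither 1 nor 1728, so continue squaring. x_1 = 1217^2 mod 1729 = 1065. x_2 = 1065^2 mod 1729 = 1. x_2 = 1 but x_1 ≠ ±1, a nontrivial square root of 1 — 1461 is a witness and 1729 is composite.
The smallest witness among the given bases is 1461.

1461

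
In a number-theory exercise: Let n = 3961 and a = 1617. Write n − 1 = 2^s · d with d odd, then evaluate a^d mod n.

264

n − 1 = 3960 = 2^3 · 495, so s = 3 and d = 495.
Repeated squaring mod 3961: 1617^1 ≡ 1617, 1617^2 ≡ 429, 1617^4 ≡ 1835, 1617^8 ≡ 375, 1617^16 ≡ 1990, 1617^32 ≡ 3061, 1617^64 ≡ 1956, 1617^128 ≡ 3571, 1617^256 ≡ 1582.
495 = 256 + 128 + 64 + 32 + 8 + 4 + 2 + 1, so 1617^495 ≡ 1582·3571·1956·3061·375·1835·429·1617 ≡ 264 (mod 3961).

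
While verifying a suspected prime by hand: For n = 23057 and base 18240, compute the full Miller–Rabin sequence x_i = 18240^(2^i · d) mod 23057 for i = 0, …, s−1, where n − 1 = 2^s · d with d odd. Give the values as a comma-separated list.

11600, 22405, 10078, 23056

n − 1 = 23056 = 2^4 · 1441, so s = 4 and d = 1441.
x_0 = 18240^1441 mod 23057 = 11600.
x_1 = 11600^2 mod 23057 = 22405.
x_2 = 22405^2 mod 23057 = 10078.
x_3 = 10078^2 mod 23057 = 23056.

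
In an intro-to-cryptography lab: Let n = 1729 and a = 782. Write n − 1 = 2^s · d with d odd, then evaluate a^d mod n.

398

n − 1 = 1728 = 2^6 · 27, so s = 6 and d = 27.
782^27 mod 1729 = 398.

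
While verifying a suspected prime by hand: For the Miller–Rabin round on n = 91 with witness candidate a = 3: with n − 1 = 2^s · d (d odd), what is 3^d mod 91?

n − 1 = 90 = 2^1 · 45, so s = 1 and d = 45.
Repeated squaring mod 91: 3^1 ≡ 3, 3^2 ≡ 9, 3^4 ≡ 81, 3^8 ≡ 9, 3^16 ≡ 81, 3^32 ≡ 9.
45 = 32 + 8 + 4 + 1, so 3^45 ≡ 9·9·81·3 ≡ 27 (mod 91).

27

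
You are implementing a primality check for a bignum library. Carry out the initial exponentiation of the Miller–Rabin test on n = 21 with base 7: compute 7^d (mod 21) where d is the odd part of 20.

7

n − 1 = 20 = 2^2 · 5, so s = 2 and d = 5.
7^5 mod 21 = 7.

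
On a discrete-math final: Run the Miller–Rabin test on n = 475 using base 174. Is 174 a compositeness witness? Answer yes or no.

yes

n − 1 = 474 = 2^1 · 237, so s = 1 and d = 237.
Repeated squaring mod 475: 174^1 ≡ 174, 174^2 ≡ 351, 174^4 ≡ 176, 174^8 ≡ 101, 174^16 ≡ 226, 174^32 ≡ 251, 174^64 ≡ 301, 174^128 ≡ 351.
237 = 128 + 64 + 32 + 8 + 4 + 1, so 174^237 ≡ 351·301·251·101·176·174 ≡ 274 (mod 475).
x_0 = 174^237 mod 475 = 274.
x_0 ∉ {1, 474} and s = 1, so 174 is a Miller–Rabin witness and 475 is composite.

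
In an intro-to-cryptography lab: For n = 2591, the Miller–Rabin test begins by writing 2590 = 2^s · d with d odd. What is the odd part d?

1295

Halving: 2590 → 1295; 1295 is odd.
So 2590 = 2^1 · 1295.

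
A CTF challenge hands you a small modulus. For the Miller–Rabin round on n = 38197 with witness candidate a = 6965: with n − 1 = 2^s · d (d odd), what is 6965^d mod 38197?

n − 1 = 38196 = 2^2 · 9549, so s = 2 and d = 9549.
6965^9549 mod 38197 = 1.

1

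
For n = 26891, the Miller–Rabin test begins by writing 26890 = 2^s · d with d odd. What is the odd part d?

13445

Halving: 26890 → 13445; 13445 is odd.
So 26890 = 2^1 · 13445.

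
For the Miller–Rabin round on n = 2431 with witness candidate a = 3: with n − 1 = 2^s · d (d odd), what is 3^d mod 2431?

1145

n − 1 = 2430 = 2^1 · 1215, so s = 1 and d = 1215.
Repeated squaring mod 2431: 3^1 ≡ 3, 3^2 ≡ 9, 3^4 ≡ 81, 3^8 ≡ 1699, 3^16 ≡ 1004, 3^32 ≡ 1582, 3^64 ≡ 1225, 3^128 ≡ 698, 3^256 ≡ 1004, 3^512 ≡ 1582, 3^1024 ≡ 1225.
1215 = 1024 + 128 + 32 + 16 + 8 + 4 + 2 + 1, so 3^1215 ≡ 1225·698·1582·1004·1699·81·9·3 ≡ 1145 (mod 2431).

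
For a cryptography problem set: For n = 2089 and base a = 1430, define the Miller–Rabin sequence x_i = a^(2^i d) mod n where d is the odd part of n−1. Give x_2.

2088

n − 1 = 2088 = 2^3 · 261, so s = 3 and d = 261.
Repeated squaring mod 2089: 1430^1 ≡ 1430, 1430^2 ≡ 1858, 1430^4 ≡ 1136, 1430^8 ≡ 1583, 1430^16 ≡ 1178, 1430^32 ≡ 588, 1430^64 ≡ 1059, 1430^128 ≡ 1777, 1430^256 ≡ 1250.
261 = 256 + 4 + 1, so 1430^261 ≡ 1250·1136·1430 ≡ 84 (mod 2089).
x_0 = 84.
x_1 = 84^2 mod 2089 = 789.
x_2 = 789^2 mod 2089 = 2088.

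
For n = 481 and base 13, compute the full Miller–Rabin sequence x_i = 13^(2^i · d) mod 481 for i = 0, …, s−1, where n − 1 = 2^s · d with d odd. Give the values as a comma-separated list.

n − 1 = 480 = 2^5 · 15, so s = 5 and d = 15.
x_0 = 13^15 mod 481 = 325.
x_1 = 325^2 mod 481 = 286.
x_2 = 286^2 mod 481 = 26.
x_3 = 26^2 mod 481 = 195.
x_4 = 195^2 mod 481 = 26.

325, 286, 26, 195, 26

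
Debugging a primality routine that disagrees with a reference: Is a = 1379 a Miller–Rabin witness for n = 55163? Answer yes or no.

no

n − 1 = 55162 = 2^1 · 27581, so s = 1 and d = 27581.
By repeated squaring, 1379^27581 ≡ 55162 (mod 55163).
x_0 = 1379^27581 mod 55163 = 55162.
x_0 = 55162 ≡ −1, so 1379 is not a witness.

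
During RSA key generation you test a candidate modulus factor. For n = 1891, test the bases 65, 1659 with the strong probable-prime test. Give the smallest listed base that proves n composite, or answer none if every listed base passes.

none

n − 1 = 1890 = 2^1 · 945, so s = 1 and d = 945.
Base 65: x_0 = 65^945 mod 1891 = 1890. x_0 = 1890 ≡ −1, so 65 is not a witness.
Base 1659: x_0 = 1659^945 mod 1891 = 1. x_0 = 1, so 1659 is not a witness.
No listed base is a witness for 1891.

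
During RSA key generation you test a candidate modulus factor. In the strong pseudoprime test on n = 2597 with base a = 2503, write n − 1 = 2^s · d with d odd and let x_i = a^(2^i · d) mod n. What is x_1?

n − 1 = 2596 = 2^2 · 649, so s = 2 and d = 649.
x_0 = 2503^649 mod 2597 = 340.
x_1 = 340^2 mod 2597 = 1332.

1332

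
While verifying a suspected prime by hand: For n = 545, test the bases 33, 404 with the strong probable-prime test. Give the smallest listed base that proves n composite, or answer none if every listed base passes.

n − 1 = 544 = 2^5 · 17, so s = 5 and d = 17.
Base 33: x_0 = 33^17 mod 545 = 33. x_0 is neither 1 nor 544, so continue squaring. x_1 = 33^2 mod 545 = 544. x_1 ≡ −1, so 33 is not a witness.
Base 404: x_0 = 404^17 mod 545 = 419. x_0 is neither 1 nor 544, so continue squaring. x_1 = 419^2 mod 545 = 71. x_2 = 71^2 mod 545 = 136. x_3 = 136^2 mod 545 = 511. x_4 = 511^2 mod 545 = 66. Reached i = s−1 = 4 without hitting −1: 404 is a Miller–Rabin witness and 545 is composite.
The smallest witness among the given bases is 404.

404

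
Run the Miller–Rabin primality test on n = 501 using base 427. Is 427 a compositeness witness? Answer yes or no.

yes

n − 1 = 500 = 2^2 · 125, so s = 2 and d = 125.
x_0 = 427^125 mod 501 = 274.
x_0 is neither 1 nor 500, so continue squaring.
x_1 = 274^2 mod 501 = 427.
Reached i = s−1 = 1 without hitting −1: 427 is a Miller–Rabin witness and 501 is composite.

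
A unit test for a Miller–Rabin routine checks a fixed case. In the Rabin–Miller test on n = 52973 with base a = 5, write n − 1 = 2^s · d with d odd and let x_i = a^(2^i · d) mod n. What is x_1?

n − 1 = 52972 = 2^2 · 13243, so s = 2 and d = 13243.
x_0 = 5^13243 mod 52973 = 1400.
x_1 = 1400^2 mod 52973 = 52972.

52972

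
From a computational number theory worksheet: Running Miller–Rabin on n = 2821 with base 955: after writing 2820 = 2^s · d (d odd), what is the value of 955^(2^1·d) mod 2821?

1520

n − 1 = 2820 = 2^2 · 705, so s = 2 and d = 705.
Repeated squaring mod 2821: 955^1 ≡ 955, 955^2 ≡ 842, 955^4 ≡ 893, 955^8 ≡ 1927, 955^16 ≡ 893, 955^32 ≡ 1927, 955^64 ≡ 893, 955^128 ≡ 1927, 955^256 ≡ 893, 955^512 ≡ 1927.
705 = 512 + 128 + 64 + 1, so 955^705 ≡ 1927·1927·893·955 ≡ 993 (mod 2821).
x_0 = 993.
x_1 = 993^2 mod 2821 = 1520.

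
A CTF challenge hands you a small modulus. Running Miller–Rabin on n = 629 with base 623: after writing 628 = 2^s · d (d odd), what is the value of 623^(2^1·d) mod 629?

n − 1 = 628 = 2^2 · 157, so s = 2 and d = 157.
Repeated squaring mod 629: 623^1 ≡ 623, 623^2 ≡ 36, 623^4 ≡ 38, 623^8 ≡ 186, 623^16 ≡ 1, 623^32 ≡ 1, 623^64 ≡ 1, 623^128 ≡ 1.
157 = 128 + 16 + 8 + 4 + 1, so 623^157 ≡ 1·1·186·38·623 ≡ 364 (mod 629).
x_0 = 364.
x_1 = 364^2 mod 629 = 406.

406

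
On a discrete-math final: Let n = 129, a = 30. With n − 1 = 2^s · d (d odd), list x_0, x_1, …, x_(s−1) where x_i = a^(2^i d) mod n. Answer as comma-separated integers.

30, 126, 9, 81, 111, 66, 99

n − 1 = 128 = 2^7 · 1, so s = 7 and d = 1.
x_0 = 30^1 mod 129 = 30.
x_1 = 30^2 mod 129 = 126.
x_2 = 126^2 mod 129 = 9.
x_3 = 9^2 mod 129 = 81.
x_4 = 81^2 mod 129 = 111.
x_5 = 111^2 mod 129 = 66.
x_6 = 66^2 mod 129 = 99.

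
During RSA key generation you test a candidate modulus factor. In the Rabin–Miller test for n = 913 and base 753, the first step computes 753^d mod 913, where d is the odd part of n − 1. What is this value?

n − 1 = 912 = 2^4 · 57, so s = 4 and d = 57.
753^57 mod 913 = 212.

212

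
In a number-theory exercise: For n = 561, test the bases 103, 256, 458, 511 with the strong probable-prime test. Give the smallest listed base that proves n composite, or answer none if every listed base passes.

n − 1 = 560 = 2^4 · 35, so s = 4 and d = 35.
Base 103: x_0 = 103^35 mod 561 = 1. x_0 = 1, so 103 is not a witness.
Base 256: x_0 = 256^35 mod 561 = 1. x_0 = 1, so 256 is not a witness.
Base 458: x_0 = 458^35 mod 561 = 560. x_0 = 560 ≡ −1, so 458 is not a witness.
Base 511: x_0 = 511^35 mod 561 = 1. x_0 = 1, so 511 is not a witness.
No listed base is a witness for 561.

none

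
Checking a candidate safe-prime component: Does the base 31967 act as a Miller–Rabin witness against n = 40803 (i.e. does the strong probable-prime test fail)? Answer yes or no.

yes

n − 1 = 40802 = 2^1 · 20401, so s = 1 and d = 20401.
Repeated squaring mod 40803: 31967^1 ≡ 31967, 31967^2 ≡ 18757, 31967^4 ≡ 21583, 31967^8 ≡ 18841, 31967^16 ≡ 37984, 31967^32 ≡ 30979, 31967^64 ≡ 11881, 31967^128 ≡ 20584, 31967^256 ≡ 2704, 31967^512 ≡ 7879, 31967^1024 ≡ 17278, 31967^2048 ≡ 14536, 31967^4096 ≡ 17362, 31967^8192 ≡ 27283, 31967^16384 ≡ 33763.
20401 = 16384 + 2048 + 1024 + 512 + 256 + 128 + 32 + 16 + 1, so 31967^20401 ≡ 33763·14536·17278·7879·2704·20584·30979·37984·31967 ≡ 8762 (mod 40803).
x_0 = 31967^20401 mod 40803 = 8762.
x_0 ∉ {1, 40802} and s = 1, so 31967 is a Miller–Rabin witness and 40803 is composite.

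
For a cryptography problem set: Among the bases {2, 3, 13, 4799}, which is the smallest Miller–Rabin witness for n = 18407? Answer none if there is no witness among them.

n − 1 = 18406 = 2^1 · 9203, so s = 1 and d = 9203.
Base 2: x_0 = 2^9203 mod 18407 = 3121. x_0 ∉ {1, 18406} and s = 1, so 2 is a Miller–Rabin witness and 18407 is composite.
Base 3: x_0 = 3^9203 mod 18407 = 8190. x_0 ∉ {1, 18406} and s = 1, so 3 is a Miller–Rabin witness and 18407 is composite.
Base 13: x_0 = 13^9203 mod 18407 = 8210. x_0 ∉ {1, 18406} and s = 1, so 13 is a Miller–Rabin witness and 18407 is composite.
Base 4799: x_0 = 4799^9203 mod 18407 = 2840. x_0 ∉ {1, 18406} and s = 1, so 4799 is a Miller–Rabin witness and 18407 is composite.
The smallest witness among the given bases is 2.

2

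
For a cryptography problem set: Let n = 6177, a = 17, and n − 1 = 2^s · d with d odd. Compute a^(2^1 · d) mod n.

4030

n − 1 = 6176 = 2^5 · 193, so s = 5 and d = 193.
x_0 = 17^193 mod 6177 = 1931.
x_1 = 1931^2 mod 6177 = 4030.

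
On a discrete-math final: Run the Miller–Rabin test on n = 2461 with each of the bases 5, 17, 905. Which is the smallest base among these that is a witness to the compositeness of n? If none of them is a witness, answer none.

n − 1 = 2460 = 2^2 · 615, so s = 2 and d = 615.
Base 5: x_0 = 5^615 mod 2461 = 773. x_0 is neither 1 nor 2460, so continue squaring. x_1 = 773^2 mod 2461 = 1967. Reached i = s−1 = 1 without hitting −1: 5 is a Miller–Rabin witness and 2461 is composite.
Base 17: x_0 = 17^615 mod 2461 = 1422. x_0 is neither 1 nor 2460, so continue squaring. x_1 = 1422^2 mod 2461 = 1603. Reached i = s−1 = 1 without hitting −1: 17 is a Miller–Rabin witness and 2461 is composite.
Base 905: x_0 = 905^615 mod 2461 = 2441. x_0 is neither 1 nor 2460, so continue squaring. x_1 = 2441^2 mod 2461 = 400. Reached i = s−1 = 1 without hitting −1: 905 is a Miller–Rabin witness and 2461 is composite.
The smallest witness among the given bases is 5.

5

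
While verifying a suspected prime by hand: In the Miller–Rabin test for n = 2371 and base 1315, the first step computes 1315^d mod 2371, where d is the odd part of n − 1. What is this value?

2370

n − 1 = 2370 = 2^1 · 1185, so s = 1 and d = 1185.
1315^1185 mod 2371 = 2370.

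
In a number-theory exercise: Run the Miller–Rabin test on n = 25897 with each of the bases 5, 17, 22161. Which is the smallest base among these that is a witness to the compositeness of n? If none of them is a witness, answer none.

n − 1 = 25896 = 2^3 · 3237, so s = 3 and d = 3237.
Base 5: x_0 = 5^3237 mod 25897 = 13668. x_0 is neither 1 nor 25896, so continue squaring. x_1 = 13668^2 mod 25897 = 19163. x_2 = 19163^2 mod 25897 = 1109. Reached i = s−1 = 2 without hitting −1: 5 is a Miller–Rabin witness and 25897 is composite.
Base 17: x_0 = 17^3237 mod 25897 = 19824. x_0 is neither 1 nor 25896, so continue squaring. x_1 = 19824^2 mod 25897 = 4001. x_2 = 4001^2 mod 25897 = 3655. Reached i = s−1 = 2 without hitting −1: 17 is a Miller–Rabin witness and 25897 is composite.
Base 22161: x_0 = 22161^3237 mod 25897 = 19381. x_0 is neither 1 nor 25896, so continue squaring. x_1 = 19381^2 mod 25897 = 13073. x_2 = 13073^2 mod 25897 = 9026. Reached i = s−1 = 2 without hitting −1: 22161 is a Miller–Rabin witness and 25897 is composite.
The smallest witness among the given bases is 5.

5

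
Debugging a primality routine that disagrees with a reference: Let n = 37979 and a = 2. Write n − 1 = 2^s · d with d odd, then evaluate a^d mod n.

9928

n − 1 = 37978 = 2^1 · 18989, so s = 1 and d = 18989.
Repeated squaring mod 37979: 2^1 ≡ 2, 2^2 ≡ 4, 2^4 ≡ 16, 2^8 ≡ 256, 2^16 ≡ 27557, 2^32 ≡ 36123, 2^64 ≡ 26626, 2^128 ≡ 27862, 2^256 ≡ 284, 2^512 ≡ 4698, 2^1024 ≡ 5405, 2^2048 ≡ 8174, 2^4096 ≡ 9215, 2^8192 ≡ 33160, 2^16384 ≡ 17592.
18989 = 16384 + 2048 + 512 + 32 + 8 + 4 + 1, so 2^18989 ≡ 17592·8174·4698·36123·256·16·2 ≡ 9928 (mod 37979).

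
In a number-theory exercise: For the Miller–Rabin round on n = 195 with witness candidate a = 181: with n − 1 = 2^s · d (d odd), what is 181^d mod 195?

181

n − 1 = 194 = 2^1 · 97, so s = 1 and d = 97.
Repeated squaring mod 195: 181^1 ≡ 181, 181^2 ≡ 1, 181^4 ≡ 1, 181^8 ≡ 1, 181^16 ≡ 1, 181^32 ≡ 1, 181^64 ≡ 1.
97 = 64 + 32 + 1, so 181^97 ≡ 1·1·181 ≡ 181 (mod 195).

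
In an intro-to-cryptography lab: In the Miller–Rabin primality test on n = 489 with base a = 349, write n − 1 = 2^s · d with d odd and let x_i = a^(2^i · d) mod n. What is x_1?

n − 1 = 488 = 2^3 · 61, so s = 3 and d = 61.
Repeated squaring mod 489: 349^1 ≡ 349, 349^2 ≡ 40, 349^4 ≡ 133, 349^8 ≡ 85, 349^16 ≡ 379, 349^32 ≡ 364.
61 = 32 + 16 + 8 + 4 + 1, so 349^61 ≡ 364·379·85·133·349 ≡ 436 (mod 489).
x_0 = 436.
x_1 = 436^2 mod 489 = 364.

364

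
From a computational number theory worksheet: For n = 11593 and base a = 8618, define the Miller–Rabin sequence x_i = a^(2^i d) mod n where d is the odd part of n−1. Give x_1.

1

n − 1 = 11592 = 2^3 · 1449, so s = 3 and d = 1449.
Repeated squaring mod 11593: 8618^1 ≡ 8618, 8618^2 ≡ 5166, 8618^4 ≡ 470, 8618^8 ≡ 633, 8618^16 ≡ 6527, 8618^32 ≡ 9047, 8618^64 ≡ 1629, 8618^128 ≡ 10437, 8618^256 ≡ 3141, 8618^512 ≡ 238, 8618^1024 ≡ 10272.
1449 = 1024 + 256 + 128 + 32 + 8 + 1, so 8618^1449 ≡ 10272·3141·10437·9047·633·8618 ≡ 1 (mod 11593).
x_0 = 1.
x_1 = 1^2 mod 11593 = 1.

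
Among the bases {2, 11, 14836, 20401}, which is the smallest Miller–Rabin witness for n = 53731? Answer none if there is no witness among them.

none

n − 1 = 53730 = 2^1 · 26865, so s = 1 and d = 26865.
Base 2: x_0 = 2^26865 mod 53731 = 53730. x_0 = 53730 ≡ −1, so 2 is not a witness.
Base 11: x_0 = 11^26865 mod 53731 = 1. x_0 = 1, so 11 is not a witness.
Base 14836: x_0 = 14836^26865 mod 53731 = 1. x_0 = 1, so 14836 is not a witness.
Base 20401: x_0 = 20401^26865 mod 53731 = 53730. x_0 = 53730 ≡ −1, so 20401 is not a witness.
No listed base is a witness for 53731.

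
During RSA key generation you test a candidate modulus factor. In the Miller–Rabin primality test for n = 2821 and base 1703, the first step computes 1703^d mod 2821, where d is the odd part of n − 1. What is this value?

2262

n − 1 = 2820 = 2^2 · 705, so s = 2 and d = 705.
Repeated squaring mod 2821: 1703^1 ≡ 1703, 1703^2 ≡ 221, 1703^4 ≡ 884, 1703^8 ≡ 39, 1703^16 ≡ 1521, 1703^32 ≡ 221, 1703^64 ≡ 884, 1703^128 ≡ 39, 1703^256 ≡ 1521, 1703^512 ≡ 221.
705 = 512 + 128 + 64 + 1, so 1703^705 ≡ 221·39·884·1703 ≡ 2262 (mod 2821).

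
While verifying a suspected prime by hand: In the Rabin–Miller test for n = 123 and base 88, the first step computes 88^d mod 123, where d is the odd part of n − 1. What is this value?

n − 1 = 122 = 2^1 · 61, so s = 1 and d = 61.
88^61 mod 123 = 76.

76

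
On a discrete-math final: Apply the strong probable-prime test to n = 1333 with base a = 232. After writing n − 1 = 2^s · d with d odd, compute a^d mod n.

n − 1 = 1332 = 2^2 · 333, so s = 2 and d = 333.
232^333 mod 1333 = 864.

864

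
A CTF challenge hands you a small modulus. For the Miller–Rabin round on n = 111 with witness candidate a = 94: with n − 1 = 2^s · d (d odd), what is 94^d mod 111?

n − 1 = 110 = 2^1 · 55, so s = 1 and d = 55.
94^55 mod 111 = 91.

91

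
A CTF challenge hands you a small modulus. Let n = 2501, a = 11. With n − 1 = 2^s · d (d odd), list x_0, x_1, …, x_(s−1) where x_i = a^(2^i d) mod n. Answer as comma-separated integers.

n − 1 = 2500 = 2^2 · 625, so s = 2 and d = 625.
x_0 = 11^625 mod 2501 = 1719.
x_1 = 1719^2 mod 2501 = 1280.

1719, 1280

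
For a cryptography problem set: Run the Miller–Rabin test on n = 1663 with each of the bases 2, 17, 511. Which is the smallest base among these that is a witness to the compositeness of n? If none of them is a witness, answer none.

n − 1 = 1662 = 2^1 · 831, so s = 1 and d = 831.
Base 2: x_0 = 2^831 mod 1663 = 1. x_0 = 1, so 2 is not a witness.
Base 17: x_0 = 17^831 mod 1663 = 1662. x_0 = 1662 ≡ −1, so 17 is not a witness.
Base 511: x_0 = 511^831 mod 1663 = 1662. x_0 = 1662 ≡ −1, so 511 is not a witness.
No listed base is a witness for 1663.

none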